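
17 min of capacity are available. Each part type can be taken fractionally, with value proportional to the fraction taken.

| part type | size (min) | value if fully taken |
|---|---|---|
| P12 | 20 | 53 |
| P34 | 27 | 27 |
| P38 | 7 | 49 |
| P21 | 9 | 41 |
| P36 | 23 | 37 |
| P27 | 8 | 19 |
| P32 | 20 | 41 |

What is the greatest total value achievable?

Sort by value density: P38 49/7≈7, P21 41/9≈4.56, P12 53/20≈2.65, P27 19/8≈2.38, P32 41/20≈2.05, P36 37/23≈1.61, P34 27/27≈1.
All 7 min of P38 fit (value 49) ; 10 remain.
All 9 min of P21 fit (value 41) ; 1 remain.
1 min left: a 1/20 share of P12 gives 53×1/20 = 2.65.
Total value = 92.65.

92.65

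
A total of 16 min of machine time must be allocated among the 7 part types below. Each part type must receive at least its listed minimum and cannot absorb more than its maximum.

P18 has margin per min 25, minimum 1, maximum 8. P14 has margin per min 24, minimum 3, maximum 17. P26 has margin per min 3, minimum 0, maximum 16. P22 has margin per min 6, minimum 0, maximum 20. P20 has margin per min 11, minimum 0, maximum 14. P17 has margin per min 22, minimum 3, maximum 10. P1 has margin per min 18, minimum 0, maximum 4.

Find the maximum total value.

386

Meeting every minimum uses 1+3+0+0+0+3+0 = 7 min, leaving 9.
Highest margin per min first: P18 25 > P14 24 > P17 22 > P1 18 > P20 11 > P22 6 > P26 3.
Give P18 7 more to hit its cap of 8 — 2 left.
P14 has room for 14 more but only 2 remain, so it gets 5.
Total = 25×8 + 24×5 + 22×3 = 386.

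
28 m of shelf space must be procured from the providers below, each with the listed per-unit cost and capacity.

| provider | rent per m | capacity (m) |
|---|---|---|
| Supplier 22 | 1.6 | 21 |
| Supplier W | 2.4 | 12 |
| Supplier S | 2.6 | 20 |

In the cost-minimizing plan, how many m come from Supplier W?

7

Use providers in increasing cost order.
Take 21 from Supplier 22 at 1.6 → need 7 more.
Supplier W at 2.4: take 7 of its 12 → requirement met.
Supplier S: unused.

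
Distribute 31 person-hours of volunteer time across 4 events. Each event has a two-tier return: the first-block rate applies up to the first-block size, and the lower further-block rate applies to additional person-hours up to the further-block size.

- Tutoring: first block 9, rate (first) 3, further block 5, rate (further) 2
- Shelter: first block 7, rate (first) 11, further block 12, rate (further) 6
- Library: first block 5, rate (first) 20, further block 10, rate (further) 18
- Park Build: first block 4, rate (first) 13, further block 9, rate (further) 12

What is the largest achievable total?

Rank every tier by rate: Library/T1 20 > Library/T2 18 > Park Build/T1 13 > Park Build/T2 12 > Shelter/T1 11 > Shelter/T2 6 > Tutoring/T1 3 > Tutoring/T2 2.
Fill Library T1 block (5 at 20) → 26 left.
Library T2 at 18: fill all 10 → 16 left.
Park Build T1 at 13: fill all 4 → 12 left.
Park Build T2 at 12: fill all 9 → 3 left.
3 remain; put them into Shelter T1 at 11.
Total = 20×5 + 18×10 + 13×4 + 12×9 + 11×3 = 473.

473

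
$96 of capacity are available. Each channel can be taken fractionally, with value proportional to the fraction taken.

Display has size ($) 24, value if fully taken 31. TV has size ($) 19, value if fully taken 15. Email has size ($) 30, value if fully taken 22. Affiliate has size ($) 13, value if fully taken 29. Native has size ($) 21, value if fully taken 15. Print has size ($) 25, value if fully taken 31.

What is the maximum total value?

Best value per unit of size first: Affiliate 29/13≈2.23, Display 31/24≈1.29, Print 31/25≈1.24, TV 15/19≈0.789, Email 22/30≈0.733, Native 15/21≈0.714.
Affiliate: take in full, 13 $ for value 29 — 83 left.
All 24 $ of Display fit (value 31) — 59 remain.
Take all of Print (25 $, value 31) — 34 $ left.
Take all of TV (19 $, value 15) — 15 $ left.
Fill the last 15 $ with part of Email: 15/30 of it earns 11.
Total value = 117.

117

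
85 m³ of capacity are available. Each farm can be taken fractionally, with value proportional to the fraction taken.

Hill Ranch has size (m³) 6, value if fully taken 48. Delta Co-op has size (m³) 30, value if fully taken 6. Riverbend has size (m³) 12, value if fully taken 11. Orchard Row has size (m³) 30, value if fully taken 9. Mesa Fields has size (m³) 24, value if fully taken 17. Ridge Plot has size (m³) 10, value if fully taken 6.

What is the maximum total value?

91.6

Best value per unit of size first: Hill Ranch 48/6≈8, Riverbend 11/12≈0.917, Mesa Fields 17/24≈0.708, Ridge Plot 6/10≈0.6, Orchard Row 9/30≈0.3, Delta Co-op 6/30≈0.2.
Hill Ranch: take in full, 6 m³ for value 48 ; 79 left.
Take all of Riverbend (12 m³, value 11) ; 67 m³ left.
Mesa Fields: take in full, 24 m³ for value 17 ; 43 left.
Ridge Plot: take in full, 10 m³ for value 6 ; 33 left.
All 30 m³ of Orchard Row fit (value 9) ; 3 remain.
Only 3 m³ remain; take 3/30 of Delta Co-op for value 6×3/30 = 0.6.
Total value = 91.6.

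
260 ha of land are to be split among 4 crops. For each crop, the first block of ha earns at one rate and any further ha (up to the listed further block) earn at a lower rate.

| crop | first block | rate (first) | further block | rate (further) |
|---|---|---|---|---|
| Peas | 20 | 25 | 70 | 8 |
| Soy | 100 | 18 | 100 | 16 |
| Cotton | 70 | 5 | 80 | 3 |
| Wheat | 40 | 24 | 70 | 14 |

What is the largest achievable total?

Order all 8 blocks by rate: Peas/T1 25 > Wheat/T1 24 > Soy/T1 18 > Soy/T2 16 > Wheat/T2 14 > Peas/T2 8 > Cotton/T1 5 > Cotton/T2 3.
Peas/T1 (25): +20 ; 240 left.
Fill Wheat T1 block (40 at 24) ; 200 left.
Soy/T1 (18): +100 ; 100 left.
Fill Soy T2 block (100 at 16) ; 0 left.
Total = 25×20 + 24×40 + 18×100 + 16×100 = 4860.

4860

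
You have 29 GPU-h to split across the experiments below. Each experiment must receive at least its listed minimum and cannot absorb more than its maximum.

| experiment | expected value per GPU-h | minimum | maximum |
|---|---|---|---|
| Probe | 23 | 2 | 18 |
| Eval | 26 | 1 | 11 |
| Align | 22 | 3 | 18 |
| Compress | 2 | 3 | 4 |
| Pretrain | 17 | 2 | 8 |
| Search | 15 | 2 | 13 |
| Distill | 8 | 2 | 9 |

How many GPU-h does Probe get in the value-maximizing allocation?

6

Meeting every minimum uses 2+1+3+3+2+2+2 = 15 GPU-h, leaving 14.
Rank by expected value per GPU-h: Eval 26 > Probe 23 > Align 22 > Pretrain 17 > Search 15 > Distill 8 > Compress 2.
Give Eval 10 more to hit its cap of 11 ; 4 left.
Only 4 left; Probe takes them to reach 6.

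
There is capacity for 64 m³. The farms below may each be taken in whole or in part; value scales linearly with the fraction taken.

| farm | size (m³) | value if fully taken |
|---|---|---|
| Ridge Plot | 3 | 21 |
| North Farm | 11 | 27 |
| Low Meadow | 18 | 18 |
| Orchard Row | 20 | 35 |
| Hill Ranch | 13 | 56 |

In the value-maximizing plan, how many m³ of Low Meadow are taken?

Best value per unit of size first: Ridge Plot 21/3≈7, Hill Ranch 56/13≈4.31, North Farm 27/11≈2.45, Orchard Row 35/20≈1.75, Low Meadow 18/18≈1.
Ridge Plot: take in full, 3 m³ for value 21 ; 61 left.
All 13 m³ of Hill Ranch fit (value 56) ; 48 remain.
North Farm: take in full, 11 m³ for value 27 ; 37 left.
Orchard Row: take in full, 20 m³ for value 35 ; 17 left.
Fill the last 17 m³ with part of Low Meadow: 17/18 of it earns 17.

17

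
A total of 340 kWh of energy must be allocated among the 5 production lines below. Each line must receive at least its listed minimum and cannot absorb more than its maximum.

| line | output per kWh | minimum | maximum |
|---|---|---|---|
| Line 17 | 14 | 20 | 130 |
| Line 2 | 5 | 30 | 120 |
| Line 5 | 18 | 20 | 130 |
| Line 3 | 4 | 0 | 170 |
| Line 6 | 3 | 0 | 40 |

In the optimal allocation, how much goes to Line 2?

80

Meeting every minimum uses 20+30+20+0+0 = 70 kWh, leaving 270.
Order the production lines by output per kWh: Line 5 18 > Line 17 14 > Line 2 5 > Line 3 4 > Line 6 3.
Line 5: +110 to 130 (cap) — 160 left.
Line 17: +110 to 130 (cap) — 50 left.
Only 50 left; Line 2 takes them to reach 80.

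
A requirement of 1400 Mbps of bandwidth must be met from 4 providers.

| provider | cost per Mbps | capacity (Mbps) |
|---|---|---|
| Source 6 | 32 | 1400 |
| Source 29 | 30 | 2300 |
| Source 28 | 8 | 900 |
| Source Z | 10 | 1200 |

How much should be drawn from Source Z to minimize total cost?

Cheapest first:
Take 900 from Source 28 at 8 ; need 500 more.
Source Z (10): take the remaining 500 ; done.
Source 29, Source 6: unused.

500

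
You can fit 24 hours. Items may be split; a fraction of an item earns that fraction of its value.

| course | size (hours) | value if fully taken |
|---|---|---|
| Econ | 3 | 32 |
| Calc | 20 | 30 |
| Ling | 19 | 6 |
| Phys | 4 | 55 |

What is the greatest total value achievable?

112.5

Best value per unit of size first: Phys 55/4≈13.8, Econ 32/3≈10.7, Calc 30/20≈1.5, Ling 6/19≈0.316.
All 4 hours of Phys fit (value 55) — 20 remain.
Take all of Econ (3 hours, value 32) — 17 hours left.
Fill the last 17 hours with part of Calc: 17/20 of it earns 25.5.
Total value = 112.5.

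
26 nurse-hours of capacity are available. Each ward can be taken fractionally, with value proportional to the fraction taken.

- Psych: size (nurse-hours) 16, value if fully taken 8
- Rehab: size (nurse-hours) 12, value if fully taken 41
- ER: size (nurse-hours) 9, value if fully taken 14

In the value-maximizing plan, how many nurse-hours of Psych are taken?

Rank by value-to-size ratio: Rehab 41/12≈3.42, ER 14/9≈1.56, Psych 8/16≈0.5.
Rehab: take in full, 12 nurse-hours for value 41 ; 14 left.
All 9 nurse-hours of ER fit (value 14) ; 5 remain.
Only 5 nurse-hours remain; take 5/16 of Psych for value 8×5/16 = 2.5.

5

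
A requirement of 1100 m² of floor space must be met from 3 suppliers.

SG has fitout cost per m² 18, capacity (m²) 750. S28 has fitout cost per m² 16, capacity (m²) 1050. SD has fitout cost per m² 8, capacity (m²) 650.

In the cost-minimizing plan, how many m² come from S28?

450

Use suppliers in increasing cost order.
SD at 8: take all 650 m² → 450 still needed.
S28 (16): take the remaining 450 → done.
SG: unused.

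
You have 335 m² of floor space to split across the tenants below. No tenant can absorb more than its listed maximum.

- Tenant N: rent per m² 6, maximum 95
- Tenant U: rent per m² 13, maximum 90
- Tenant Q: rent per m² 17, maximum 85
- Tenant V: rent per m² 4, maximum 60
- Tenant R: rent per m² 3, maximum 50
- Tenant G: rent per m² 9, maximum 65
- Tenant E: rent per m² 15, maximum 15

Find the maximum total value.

3905

Rank by rent per m²: Tenant Q 17 > Tenant E 15 > Tenant U 13 > Tenant G 9 > Tenant N 6 > Tenant V 4 > Tenant R 3.
Tenant Q: +85 to 85 (cap) → 250 left.
Tenant E: +15 to 15 (cap) → 235 left.
Tenant U takes 90 to reach its cap of 90 → 145 left.
Tenant G: +65 to 65 (cap) → 80 left.
Only 80 left; Tenant N takes them to reach 80.
Total = 6×80 + 13×90 + 17×85 + 9×65 + 15×15 = 3905.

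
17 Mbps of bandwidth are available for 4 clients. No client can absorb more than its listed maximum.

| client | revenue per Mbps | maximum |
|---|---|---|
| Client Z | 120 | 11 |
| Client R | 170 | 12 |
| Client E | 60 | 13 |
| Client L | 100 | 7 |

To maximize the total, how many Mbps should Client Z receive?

Highest revenue per Mbps first: Client R 170 > Client Z 120 > Client L 100 > Client E 60.
Give Client R 12 to hit its cap of 12 ; 5 left.
Only 5 left; Client Z takes them to reach 5.

5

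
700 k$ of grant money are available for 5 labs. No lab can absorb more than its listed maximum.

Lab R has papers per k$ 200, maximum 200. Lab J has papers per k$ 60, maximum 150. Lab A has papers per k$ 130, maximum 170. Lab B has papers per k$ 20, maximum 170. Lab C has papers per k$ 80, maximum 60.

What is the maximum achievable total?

78300

Rank by papers per k$: Lab R 200 > Lab A 130 > Lab C 80 > Lab J 60 > Lab B 20.
Lab R: +200 to 200 (cap) → 500 left.
Lab A: +170 to 170 (cap) → 330 left.
Lab C: +60 to 60 (cap) → 270 left.
Lab J: +150 to 150 (cap) → 120 left.
Only 120 left; Lab B takes them to reach 120.
Total = 200×200 + 60×150 + 130×170 + 20×120 + 80×60 = 78300.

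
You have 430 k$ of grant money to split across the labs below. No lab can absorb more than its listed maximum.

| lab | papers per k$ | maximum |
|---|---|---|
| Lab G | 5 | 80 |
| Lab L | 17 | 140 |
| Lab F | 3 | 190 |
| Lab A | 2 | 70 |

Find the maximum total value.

Order the labs by papers per k$: Lab L 17 > Lab G 5 > Lab F 3 > Lab A 2.
Lab L: +140 to 140 (cap) — 290 left.
Lab G: +80 to 80 (cap) — 210 left.
Give Lab F 190 to hit its cap of 190 — 20 left.
Lab A has room for 70 but only 20 remain, so it gets 20.
Total = 5×80 + 17×140 + 3×190 + 2×20 = 3390.

3390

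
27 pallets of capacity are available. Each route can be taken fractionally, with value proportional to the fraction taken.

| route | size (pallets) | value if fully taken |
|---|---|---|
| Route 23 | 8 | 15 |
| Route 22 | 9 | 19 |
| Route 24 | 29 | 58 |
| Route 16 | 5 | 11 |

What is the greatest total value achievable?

Sort by value density: Route 16 11/5≈2.2, Route 22 19/9≈2.11, Route 24 58/29≈2, Route 23 15/8≈1.88.
All 5 pallets of Route 16 fit (value 11) ; 22 remain.
All 9 pallets of Route 22 fit (value 19) ; 13 remain.
Only 13 pallets remain; take 13/29 of Route 24 for value 58×13/29 = 26.
Total value = 56.

56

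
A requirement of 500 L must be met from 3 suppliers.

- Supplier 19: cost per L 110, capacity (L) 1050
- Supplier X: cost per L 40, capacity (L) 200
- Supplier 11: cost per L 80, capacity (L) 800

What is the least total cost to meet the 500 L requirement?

Cheapest first:
Supplier X at 40: take all 200 L — 300 still needed.
Supplier 11 at 80: take 300 of its 800 — requirement met.
Supplier 19: unused.
Cost = 200×40 + 300×80 = 32000.

32000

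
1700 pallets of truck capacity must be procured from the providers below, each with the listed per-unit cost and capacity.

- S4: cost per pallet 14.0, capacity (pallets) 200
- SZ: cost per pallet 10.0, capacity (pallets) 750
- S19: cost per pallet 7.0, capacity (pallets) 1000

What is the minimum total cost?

14000

Cheapest first:
Take 1000 from S19 at 7.0 ; need 700 more.
Take 700 from SZ at 10.0 to finish.
S4: unused.
Cost = 1000×7.0 + 700×10.0 = 14000.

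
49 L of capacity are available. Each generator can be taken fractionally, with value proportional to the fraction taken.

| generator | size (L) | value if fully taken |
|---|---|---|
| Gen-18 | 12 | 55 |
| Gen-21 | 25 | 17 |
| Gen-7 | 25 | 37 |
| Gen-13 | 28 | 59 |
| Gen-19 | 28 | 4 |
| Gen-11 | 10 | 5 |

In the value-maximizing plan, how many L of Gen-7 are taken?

9

Rank by value-to-size ratio: Gen-18 55/12≈4.58, Gen-13 59/28≈2.11, Gen-7 37/25≈1.48, Gen-21 17/25≈0.68, Gen-11 5/10≈0.5, Gen-19 4/28≈0.143.
All 12 L of Gen-18 fit (value 55) → 37 remain.
Take all of Gen-13 (28 L, value 59) → 9 L left.
Only 9 L remain; take 9/25 of Gen-7 for value 37×9/25 = 13.32.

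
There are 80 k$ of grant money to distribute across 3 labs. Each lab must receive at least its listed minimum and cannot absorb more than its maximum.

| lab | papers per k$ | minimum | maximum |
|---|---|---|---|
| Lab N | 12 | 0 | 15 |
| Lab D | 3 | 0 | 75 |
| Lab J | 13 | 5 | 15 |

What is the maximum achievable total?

Meeting every minimum uses 0+0+5 = 5 k$, leaving 75.
Order the labs by papers per k$: Lab J 13 > Lab N 12 > Lab D 3.
Lab J takes 10 more to reach its cap of 15 → 65 left.
Give Lab N 15 more to hit its cap of 15 → 50 left.
Lab D: +50 (room for 75) → 50. Pool exhausted.
Total = 12×15 + 3×50 + 13×15 = 525.

525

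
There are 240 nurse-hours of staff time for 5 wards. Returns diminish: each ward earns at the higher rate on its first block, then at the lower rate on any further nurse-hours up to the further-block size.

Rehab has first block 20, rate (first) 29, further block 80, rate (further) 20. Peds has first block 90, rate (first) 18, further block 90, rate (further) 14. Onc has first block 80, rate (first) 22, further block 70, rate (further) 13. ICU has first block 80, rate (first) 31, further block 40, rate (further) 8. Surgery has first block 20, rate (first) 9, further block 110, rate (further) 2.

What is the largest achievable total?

6020

Order all 10 blocks by rate: ICU/tier1 31 > Rehab/tier1 29 > Onc/tier1 22 > Rehab/tier2 20 > Peds/tier1 18 > Peds/tier2 14 > Onc/tier2 13 > Surgery/tier1 9 > ICU/tier2 8 > Surgery/tier2 2.
ICU tier1 at 31: fill all 80 — 160 left.
Rehab tier1 at 29: fill all 20 — 140 left.
Onc/tier1 (22): +80 — 60 left.
60 remain; put them into Rehab tier2 at 20.
Total = 31×80 + 29×20 + 22×80 + 20×60 = 6020.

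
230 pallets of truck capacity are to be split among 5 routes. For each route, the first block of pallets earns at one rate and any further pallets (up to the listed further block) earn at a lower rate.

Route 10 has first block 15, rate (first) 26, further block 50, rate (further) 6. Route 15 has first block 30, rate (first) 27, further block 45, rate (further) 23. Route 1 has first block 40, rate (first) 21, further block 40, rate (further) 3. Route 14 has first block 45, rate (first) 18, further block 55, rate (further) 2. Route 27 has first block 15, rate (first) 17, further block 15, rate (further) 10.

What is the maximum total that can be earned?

4440

Order all 10 blocks by rate: Route 15/first 27 > Route 10/first 26 > Route 15/second 23 > Route 1/first 21 > Route 14/first 18 > Route 27/first 17 > Route 27/second 10 > Route 10/second 6 > Route 1/second 3 > Route 14/second 2.
Route 15/first (27): +30 ; 200 left.
Fill Route 10 first block (15 at 26) ; 185 left.
Route 15 second at 23: fill all 45 ; 140 left.
Route 1/first (21): +40 ; 100 left.
Fill Route 14 first block (45 at 18) ; 55 left.
Fill Route 27 first block (15 at 17) ; 40 left.
Route 27 second at 10: fill all 15 ; 25 left.
Route 10/second: +25 of 50 at 6; pool empty.
Total = 27×30 + 26×15 + 23×45 + 21×40 + 18×45 + 17×15 + 10×15 + 6×25 = 4440.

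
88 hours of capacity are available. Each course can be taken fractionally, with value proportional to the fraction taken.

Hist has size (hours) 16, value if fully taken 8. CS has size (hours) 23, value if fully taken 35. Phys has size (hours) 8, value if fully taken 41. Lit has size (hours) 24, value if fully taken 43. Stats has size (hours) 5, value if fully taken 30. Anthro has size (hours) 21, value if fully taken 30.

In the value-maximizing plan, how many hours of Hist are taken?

Sort by value density: Stats 30/5≈6, Phys 41/8≈5.12, Lit 43/24≈1.79, CS 35/23≈1.52, Anthro 30/21≈1.43, Hist 8/16≈0.5.
All 5 hours of Stats fit (value 30) ; 83 remain.
All 8 hours of Phys fit (value 41) ; 75 remain.
Lit: take in full, 24 hours for value 43 ; 51 left.
CS: take in full, 23 hours for value 35 ; 28 left.
All 21 hours of Anthro fit (value 30) ; 7 remain.
Fill the last 7 hours with part of Hist: 7/16 of it earns 3.5.

7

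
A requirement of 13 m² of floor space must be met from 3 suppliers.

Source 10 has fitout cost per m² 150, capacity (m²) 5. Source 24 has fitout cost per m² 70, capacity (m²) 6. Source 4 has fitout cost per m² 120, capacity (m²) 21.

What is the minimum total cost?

Cheapest first:
Source 24 at 70: take all 6 m² → 7 still needed.
Source 4 (120): take the remaining 7 → done.
Source 10: unused.
Cost = 6×70 + 7×120 = 1260.

1260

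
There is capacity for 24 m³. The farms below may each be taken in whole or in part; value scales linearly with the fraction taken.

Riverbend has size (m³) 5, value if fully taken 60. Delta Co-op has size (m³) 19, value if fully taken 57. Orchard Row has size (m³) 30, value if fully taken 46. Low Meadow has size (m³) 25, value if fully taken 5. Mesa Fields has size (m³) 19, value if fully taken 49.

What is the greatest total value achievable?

117

Best value per unit of size first: Riverbend 60/5≈12, Delta Co-op 57/19≈3, Mesa Fields 49/19≈2.58, Orchard Row 46/30≈1.53, Low Meadow 5/25≈0.2.
Riverbend: take in full, 5 m³ for value 60 → 19 left.
Take all of Delta Co-op (19 m³, value 57) → 0 m³ left.
Total value = 117.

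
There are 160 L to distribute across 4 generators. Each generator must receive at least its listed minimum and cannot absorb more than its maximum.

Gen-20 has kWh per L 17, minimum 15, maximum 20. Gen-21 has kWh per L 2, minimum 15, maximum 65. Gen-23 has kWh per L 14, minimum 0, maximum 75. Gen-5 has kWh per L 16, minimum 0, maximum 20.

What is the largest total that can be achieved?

Meeting every minimum uses 15+15+0+0 = 30 L, leaving 130.
Order the generators by kWh per L: Gen-20 17 > Gen-5 16 > Gen-23 14 > Gen-21 2.
Gen-20: +5 to 20 (cap) — 125 left.
Give Gen-5 20 more to hit its cap of 20 — 105 left.
Gen-23 takes 75 more to reach its cap of 75 — 30 left.
Only 30 left; Gen-21 takes them to reach 45.
Total = 17×20 + 2×45 + 14×75 + 16×20 = 1800.

1800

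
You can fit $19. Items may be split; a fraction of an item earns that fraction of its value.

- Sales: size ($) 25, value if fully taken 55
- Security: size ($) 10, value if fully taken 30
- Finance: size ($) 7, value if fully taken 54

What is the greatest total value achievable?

Rank by value-to-size ratio: Finance 54/7≈7.71, Security 30/10≈3, Sales 55/25≈2.2.
Finance: take in full, 7 $ for value 54 ; 12 left.
Security: take in full, 10 $ for value 30 ; 2 left.
2 $ left: a 2/25 share of Sales gives 55×2/25 = 4.4.
Total value = 88.4.

88.4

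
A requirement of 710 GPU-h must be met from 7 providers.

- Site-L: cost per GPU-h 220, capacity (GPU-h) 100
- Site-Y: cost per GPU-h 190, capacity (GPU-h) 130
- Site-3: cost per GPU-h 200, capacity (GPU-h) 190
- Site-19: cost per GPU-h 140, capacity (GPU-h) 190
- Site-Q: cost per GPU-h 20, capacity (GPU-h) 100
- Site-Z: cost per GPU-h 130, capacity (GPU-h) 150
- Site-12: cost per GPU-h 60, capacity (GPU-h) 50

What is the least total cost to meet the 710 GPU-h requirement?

Use providers in increasing cost order.
Take 100 from Site-Q at 20 → need 610 more.
Site-12 (60): use full 50 → 560 GPU-h to go.
Take 150 from Site-Z at 130 → need 410 more.
Site-19 (140): use full 190 → 220 GPU-h to go.
Site-Y (190): use full 130 → 90 GPU-h to go.
Site-3 at 200: take 90 of its 190 → requirement met.
Site-L: unused.
Cost = 100×20 + 50×60 + 150×130 + 190×140 + 130×190 + 90×200 = 93800.

93800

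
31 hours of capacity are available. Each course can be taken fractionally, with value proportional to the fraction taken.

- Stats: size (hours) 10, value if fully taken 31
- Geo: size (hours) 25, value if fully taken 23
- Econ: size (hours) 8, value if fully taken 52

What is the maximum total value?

Rank by value-to-size ratio: Econ 52/8≈6.5, Stats 31/10≈3.1, Geo 23/25≈0.92.
Econ: take in full, 8 hours for value 52 → 23 left.
Stats: take in full, 10 hours for value 31 → 13 left.
Only 13 hours remain; take 13/25 of Geo for value 23×13/25 = 11.96.
Total value = 94.96.

94.96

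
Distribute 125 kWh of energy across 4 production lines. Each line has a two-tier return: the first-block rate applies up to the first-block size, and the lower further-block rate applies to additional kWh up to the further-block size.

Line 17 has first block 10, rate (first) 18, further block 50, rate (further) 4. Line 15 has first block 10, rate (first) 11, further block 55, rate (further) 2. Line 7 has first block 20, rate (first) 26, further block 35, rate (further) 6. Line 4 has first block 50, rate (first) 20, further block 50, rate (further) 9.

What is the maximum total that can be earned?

2125

Rank every tier by rate: Line 7/T1 26 > Line 4/T1 20 > Line 17/T1 18 > Line 15/T1 11 > Line 4/T2 9 > Line 7/T2 6 > Line 17/T2 4 > Line 15/T2 2.
Line 7 T1 at 26: fill all 20 ; 105 left.
Line 4 T1 at 20: fill all 50 ; 55 left.
Fill Line 17 T1 block (10 at 18) ; 45 left.
Line 15 T1 at 11: fill all 10 ; 35 left.
Line 4/T2: +35 of 50 at 9; pool empty.
Total = 26×20 + 20×50 + 18×10 + 11×10 + 9×35 = 2125.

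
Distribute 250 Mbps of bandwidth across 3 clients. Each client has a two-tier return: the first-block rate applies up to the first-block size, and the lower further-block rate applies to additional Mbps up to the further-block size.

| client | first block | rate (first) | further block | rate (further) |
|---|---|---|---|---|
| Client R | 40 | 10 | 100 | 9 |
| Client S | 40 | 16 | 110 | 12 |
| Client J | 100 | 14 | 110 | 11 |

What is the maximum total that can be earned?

Order all 6 blocks by rate: Client S/first 16 > Client J/first 14 > Client S/second 12 > Client J/second 11 > Client R/first 10 > Client R/second 9.
Client S first at 16: fill all 40 → 210 left.
Client J first at 14: fill all 100 → 110 left.
Fill Client S second block (110 at 12) → 0 left.
Total = 16×40 + 14×100 + 12×110 = 3360.

3360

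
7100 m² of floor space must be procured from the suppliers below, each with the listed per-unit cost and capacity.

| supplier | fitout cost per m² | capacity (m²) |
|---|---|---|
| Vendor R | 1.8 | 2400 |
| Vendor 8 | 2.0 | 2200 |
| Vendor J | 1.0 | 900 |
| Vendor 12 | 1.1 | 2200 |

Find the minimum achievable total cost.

10840

Fill from the cheapest supplier first.
Vendor J at 1.0: take all 900 m² — 6200 still needed.
Vendor 12 at 1.1: take all 2200 m² — 4000 still needed.
Vendor R at 1.8: take all 2400 m² — 1600 still needed.
Vendor 8 at 2.0: take 1600 of its 2200 — requirement met.
Cost = 900×1.0 + 2200×1.1 + 2400×1.8 + 1600×2.0 = 10840.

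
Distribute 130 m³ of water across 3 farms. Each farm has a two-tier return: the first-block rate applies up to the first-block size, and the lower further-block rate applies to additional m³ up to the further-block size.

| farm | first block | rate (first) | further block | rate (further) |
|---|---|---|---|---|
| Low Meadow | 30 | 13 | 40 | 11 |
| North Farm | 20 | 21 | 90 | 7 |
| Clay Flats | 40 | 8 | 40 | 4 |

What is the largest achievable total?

Rank every tier by rate: North Farm/first 21 > Low Meadow/first 13 > Low Meadow/second 11 > Clay Flats/first 8 > North Farm/second 7 > Clay Flats/second 4.
Fill North Farm first block (20 at 21) — 110 left.
Low Meadow/first (13): +30 — 80 left.
Fill Low Meadow second block (40 at 11) — 40 left.
Fill Clay Flats first block (40 at 8) — 0 left.
Total = 21×20 + 13×30 + 11×40 + 8×40 = 1570.

1570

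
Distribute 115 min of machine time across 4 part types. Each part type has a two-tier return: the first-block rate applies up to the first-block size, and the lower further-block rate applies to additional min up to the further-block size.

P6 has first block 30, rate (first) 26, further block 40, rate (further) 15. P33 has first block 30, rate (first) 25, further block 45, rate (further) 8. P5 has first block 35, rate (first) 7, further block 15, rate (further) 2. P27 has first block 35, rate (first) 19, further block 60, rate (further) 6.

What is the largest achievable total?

Order all 8 blocks by rate: P6/tier1 26 > P33/tier1 25 > P27/tier1 19 > P6/tier2 15 > P33/tier2 8 > P5/tier1 7 > P27/tier2 6 > P5/tier2 2.
P6 tier1 at 26: fill all 30 ; 85 left.
P33/tier1 (25): +30 ; 55 left.
Fill P27 tier1 block (35 at 19) ; 20 left.
20 remain; put them into P6 tier2 at 15.
Total = 26×30 + 25×30 + 19×35 + 15×20 = 2495.

2495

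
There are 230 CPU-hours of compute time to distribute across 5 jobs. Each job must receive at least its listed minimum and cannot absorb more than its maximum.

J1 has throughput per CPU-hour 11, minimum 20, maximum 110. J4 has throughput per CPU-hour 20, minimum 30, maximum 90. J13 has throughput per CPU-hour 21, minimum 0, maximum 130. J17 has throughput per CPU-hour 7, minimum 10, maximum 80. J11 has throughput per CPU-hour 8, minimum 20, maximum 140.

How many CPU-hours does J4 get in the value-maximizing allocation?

Meeting every minimum uses 20+30+0+10+20 = 80 CPU-hours, leaving 150.
Highest throughput per CPU-hour first: J13 21 > J4 20 > J1 11 > J11 8 > J17 7.
J13: +130 to 130 (cap) — 20 left.
Only 20 left; J4 takes them to reach 50.

50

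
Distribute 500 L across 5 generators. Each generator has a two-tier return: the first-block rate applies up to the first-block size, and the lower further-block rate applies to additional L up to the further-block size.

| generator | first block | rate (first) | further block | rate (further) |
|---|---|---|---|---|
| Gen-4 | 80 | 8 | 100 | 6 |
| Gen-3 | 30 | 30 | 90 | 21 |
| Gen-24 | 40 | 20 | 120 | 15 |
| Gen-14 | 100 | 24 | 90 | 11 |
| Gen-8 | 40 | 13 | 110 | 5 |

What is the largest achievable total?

Rank every tier by rate: Gen-3/T1 30 > Gen-14/T1 24 > Gen-3/T2 21 > Gen-24/T1 20 > Gen-24/T2 15 > Gen-8/T1 13 > Gen-14/T2 11 > Gen-4/T1 8 > Gen-4/T2 6 > Gen-8/T2 5.
Gen-3/T1 (30): +30 ; 470 left.
Gen-14/T1 (24): +100 ; 370 left.
Gen-3/T2 (21): +90 ; 280 left.
Gen-24/T1 (20): +40 ; 240 left.
Fill Gen-24 T2 block (120 at 15) ; 120 left.
Gen-8/T1 (13): +40 ; 80 left.
Gen-14 T2 at 11: only 80 left, fill 80.
Total = 30×30 + 24×100 + 21×90 + 20×40 + 15×120 + 13×40 + 11×80 = 9190.

9190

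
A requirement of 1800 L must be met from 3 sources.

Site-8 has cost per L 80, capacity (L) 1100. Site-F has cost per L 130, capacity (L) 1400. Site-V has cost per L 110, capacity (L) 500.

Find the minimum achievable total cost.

169000

Fill from the cheapest source first.
Take 1100 from Site-8 at 80 ; need 700 more.
Site-V at 110: take all 500 L ; 200 still needed.
Take 200 from Site-F at 130 to finish.
Cost = 1100×80 + 500×110 + 200×130 = 169000.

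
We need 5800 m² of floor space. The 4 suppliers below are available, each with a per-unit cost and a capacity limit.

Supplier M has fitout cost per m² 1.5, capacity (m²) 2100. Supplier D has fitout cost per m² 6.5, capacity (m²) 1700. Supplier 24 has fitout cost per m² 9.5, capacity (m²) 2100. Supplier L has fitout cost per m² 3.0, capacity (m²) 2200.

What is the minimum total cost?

Use suppliers in increasing cost order.
Supplier M (1.5): use full 2100 — 3700 m² to go.
Take 2200 from Supplier L at 3.0 — need 1500 more.
Take 1500 from Supplier D at 6.5 to finish.
Supplier 24: unused.
Cost = 2100×1.5 + 2200×3.0 + 1500×6.5 = 19500.

19500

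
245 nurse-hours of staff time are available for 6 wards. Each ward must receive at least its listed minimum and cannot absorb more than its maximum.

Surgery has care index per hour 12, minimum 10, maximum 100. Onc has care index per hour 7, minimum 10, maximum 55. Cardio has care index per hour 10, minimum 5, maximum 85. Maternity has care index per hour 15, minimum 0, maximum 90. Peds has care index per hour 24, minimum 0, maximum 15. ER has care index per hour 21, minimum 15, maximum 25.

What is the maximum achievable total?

Meeting every minimum uses 10+10+5+0+0+15 = 40 nurse-hours, leaving 205.
Order the wards by care index per hour: Peds 24 > ER 21 > Maternity 15 > Surgery 12 > Cardio 10 > Onc 7.
Give Peds 15 more to hit its cap of 15 ; 190 left.
Give ER 10 more to hit its cap of 25 ; 180 left.
Give Maternity 90 more to hit its cap of 90 ; 90 left.
Give Surgery 90 more to hit its cap of 100 ; 0 left.
Total = 12×100 + 7×10 + 10×5 + 15×90 + 24×15 + 21×25 = 3555.

3555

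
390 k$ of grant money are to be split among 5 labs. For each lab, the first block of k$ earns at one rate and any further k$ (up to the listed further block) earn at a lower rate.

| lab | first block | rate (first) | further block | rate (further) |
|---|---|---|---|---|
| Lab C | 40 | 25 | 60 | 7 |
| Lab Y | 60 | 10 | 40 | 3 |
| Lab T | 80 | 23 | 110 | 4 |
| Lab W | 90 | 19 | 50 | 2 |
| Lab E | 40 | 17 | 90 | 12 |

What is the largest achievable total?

6810

Order all 10 blocks by rate: Lab C/first 25 > Lab T/first 23 > Lab W/first 19 > Lab E/first 17 > Lab E/second 12 > Lab Y/first 10 > Lab C/second 7 > Lab T/second 4 > Lab Y/second 3 > Lab W/second 2.
Lab C/first (25): +40 ; 350 left.
Lab T first at 23: fill all 80 ; 270 left.
Lab W/first (19): +90 ; 180 left.
Fill Lab E first block (40 at 17) ; 140 left.
Lab E/second (12): +90 ; 50 left.
50 remain; put them into Lab Y first at 10.
Total = 25×40 + 23×80 + 19×90 + 17×40 + 12×90 + 10×50 = 6810.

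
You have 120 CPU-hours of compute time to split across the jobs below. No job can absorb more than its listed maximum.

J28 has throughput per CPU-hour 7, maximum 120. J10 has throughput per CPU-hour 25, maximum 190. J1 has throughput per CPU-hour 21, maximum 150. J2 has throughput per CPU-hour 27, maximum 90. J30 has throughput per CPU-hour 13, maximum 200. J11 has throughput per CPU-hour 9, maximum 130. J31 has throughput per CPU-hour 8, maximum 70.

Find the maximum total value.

3180

Rank by throughput per CPU-hour: J2 27 > J10 25 > J1 21 > J30 13 > J11 9 > J31 8 > J28 7.
J2: +90 to 90 (cap) — 30 left.
J10 has room for 190 but only 30 remain, so it gets 30.
Total = 25×30 + 27×90 = 3180.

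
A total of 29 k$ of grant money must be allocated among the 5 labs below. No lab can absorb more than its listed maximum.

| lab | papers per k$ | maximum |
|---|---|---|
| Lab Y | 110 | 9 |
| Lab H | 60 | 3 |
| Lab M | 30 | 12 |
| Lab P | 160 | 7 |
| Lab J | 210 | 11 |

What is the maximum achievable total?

Order the labs by papers per k$: Lab J 210 > Lab P 160 > Lab Y 110 > Lab H 60 > Lab M 30.
Give Lab J 11 to hit its cap of 11 ; 18 left.
Give Lab P 7 to hit its cap of 7 ; 11 left.
Give Lab Y 9 to hit its cap of 9 ; 2 left.
Lab H has room for 3 but only 2 remain, so it gets 2.
Total = 110×9 + 60×2 + 160×7 + 210×11 = 4540.

4540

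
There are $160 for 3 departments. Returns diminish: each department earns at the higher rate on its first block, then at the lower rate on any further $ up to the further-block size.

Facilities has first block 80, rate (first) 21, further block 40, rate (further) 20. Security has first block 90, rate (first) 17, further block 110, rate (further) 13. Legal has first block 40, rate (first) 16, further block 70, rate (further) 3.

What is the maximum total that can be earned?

3160

Rank every tier by rate: Facilities/first 21 > Facilities/second 20 > Security/first 17 > Legal/first 16 > Security/second 13 > Legal/second 3.
Fill Facilities first block (80 at 21) → 80 left.
Facilities second at 20: fill all 40 → 40 left.
Security first at 17: only 40 left, fill 40.
Total = 21×80 + 20×40 + 17×40 = 3160.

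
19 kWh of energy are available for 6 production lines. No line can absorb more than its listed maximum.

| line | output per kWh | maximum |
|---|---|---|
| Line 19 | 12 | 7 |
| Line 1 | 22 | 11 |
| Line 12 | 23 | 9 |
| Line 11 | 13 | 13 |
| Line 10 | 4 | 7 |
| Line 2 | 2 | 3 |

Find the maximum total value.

Order the production lines by output per kWh: Line 12 23 > Line 1 22 > Line 11 13 > Line 19 12 > Line 10 4 > Line 2 2.
Line 12 takes 9 to reach its cap of 9 ; 10 left.
Line 1: +10 (room for 11) → 10. Pool exhausted.
Total = 22×10 + 23×9 = 427.

427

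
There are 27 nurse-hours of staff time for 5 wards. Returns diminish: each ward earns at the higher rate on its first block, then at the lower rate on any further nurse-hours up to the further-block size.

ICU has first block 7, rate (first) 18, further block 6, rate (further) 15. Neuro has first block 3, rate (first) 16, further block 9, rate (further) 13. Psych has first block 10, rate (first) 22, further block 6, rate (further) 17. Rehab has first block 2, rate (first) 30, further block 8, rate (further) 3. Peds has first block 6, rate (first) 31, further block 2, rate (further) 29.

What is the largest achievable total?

650

Order all 10 blocks by rate: Peds/tier1 31 > Rehab/tier1 30 > Peds/tier2 29 > Psych/tier1 22 > ICU/tier1 18 > Psych/tier2 17 > Neuro/tier1 16 > ICU/tier2 15 > Neuro/tier2 13 > Rehab/tier2 3.
Peds tier1 at 31: fill all 6 → 21 left.
Rehab tier1 at 30: fill all 2 → 19 left.
Peds tier2 at 29: fill all 2 → 17 left.
Fill Psych tier1 block (10 at 22) → 7 left.
ICU/tier1 (18): +7 → 0 left.
Total = 31×6 + 30×2 + 29×2 + 22×10 + 18×7 = 650.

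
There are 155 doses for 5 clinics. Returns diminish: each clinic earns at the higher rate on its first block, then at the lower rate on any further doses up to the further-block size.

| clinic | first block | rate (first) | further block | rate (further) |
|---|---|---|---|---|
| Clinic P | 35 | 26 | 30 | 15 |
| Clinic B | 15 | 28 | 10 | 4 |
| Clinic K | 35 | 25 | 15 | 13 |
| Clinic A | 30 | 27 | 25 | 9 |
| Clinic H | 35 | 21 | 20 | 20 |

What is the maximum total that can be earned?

3850

Rank every tier by rate: Clinic B/T1 28 > Clinic A/T1 27 > Clinic P/T1 26 > Clinic K/T1 25 > Clinic H/T1 21 > Clinic H/T2 20 > Clinic P/T2 15 > Clinic K/T2 13 > Clinic A/T2 9 > Clinic B/T2 4.
Fill Clinic B T1 block (15 at 28) → 140 left.
Clinic A T1 at 27: fill all 30 → 110 left.
Clinic P T1 at 26: fill all 35 → 75 left.
Fill Clinic K T1 block (35 at 25) → 40 left.
Fill Clinic H T1 block (35 at 21) → 5 left.
Clinic H T2 at 20: only 5 left, fill 5.
Total = 28×15 + 27×30 + 26×35 + 25×35 + 21×35 + 20×5 = 3850.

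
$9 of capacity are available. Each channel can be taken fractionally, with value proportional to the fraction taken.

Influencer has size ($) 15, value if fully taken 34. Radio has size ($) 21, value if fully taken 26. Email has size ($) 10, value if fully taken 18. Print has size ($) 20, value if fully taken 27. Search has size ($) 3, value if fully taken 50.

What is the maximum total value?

63.6

Best value per unit of size first: Search 50/3≈16.7, Influencer 34/15≈2.27, Email 18/10≈1.8, Print 27/20≈1.35, Radio 26/21≈1.24.
Search: take in full, 3 $ for value 50 ; 6 left.
Only 6 $ remain; take 6/15 of Influencer for value 34×6/15 = 13.6.
Total value = 63.6.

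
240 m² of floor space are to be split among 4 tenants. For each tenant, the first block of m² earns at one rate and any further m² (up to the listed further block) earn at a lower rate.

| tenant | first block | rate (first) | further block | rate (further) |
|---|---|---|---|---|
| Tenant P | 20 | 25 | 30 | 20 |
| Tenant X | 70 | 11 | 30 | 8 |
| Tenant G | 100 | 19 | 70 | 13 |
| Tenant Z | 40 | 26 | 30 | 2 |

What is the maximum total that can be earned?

4690

Rank every tier by rate: Tenant Z/tier1 26 > Tenant P/tier1 25 > Tenant P/tier2 20 > Tenant G/tier1 19 > Tenant G/tier2 13 > Tenant X/tier1 11 > Tenant X/tier2 8 > Tenant Z/tier2 2.
Fill Tenant Z tier1 block (40 at 26) → 200 left.
Fill Tenant P tier1 block (20 at 25) → 180 left.
Fill Tenant P tier2 block (30 at 20) → 150 left.
Tenant G/tier1 (19): +100 → 50 left.
Tenant G tier2 at 13: only 50 left, fill 50.
Total = 26×40 + 25×20 + 20×30 + 19×100 + 13×50 = 4690.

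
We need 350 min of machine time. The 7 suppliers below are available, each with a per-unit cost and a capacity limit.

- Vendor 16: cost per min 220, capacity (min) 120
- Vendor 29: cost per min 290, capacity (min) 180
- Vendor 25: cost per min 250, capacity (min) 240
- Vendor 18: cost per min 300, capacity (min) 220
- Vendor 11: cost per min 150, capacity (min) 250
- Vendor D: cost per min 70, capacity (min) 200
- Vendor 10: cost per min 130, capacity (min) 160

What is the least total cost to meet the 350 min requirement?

Use suppliers in increasing cost order.
Take 200 from Vendor D at 70 — need 150 more.
Vendor 10 (130): take the remaining 150 — done.
Vendor 11, Vendor 16, Vendor 25, Vendor 29, Vendor 18: unused.
Cost = 200×70 + 150×130 = 33500.

33500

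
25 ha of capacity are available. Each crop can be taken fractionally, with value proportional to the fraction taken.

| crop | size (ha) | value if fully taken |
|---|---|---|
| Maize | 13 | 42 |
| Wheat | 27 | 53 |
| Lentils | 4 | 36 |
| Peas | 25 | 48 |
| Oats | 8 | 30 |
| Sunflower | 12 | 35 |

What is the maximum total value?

Best value per unit of size first: Lentils 36/4≈9, Oats 30/8≈3.75, Maize 42/13≈3.23, Sunflower 35/12≈2.92, Wheat 53/27≈1.96, Peas 48/25≈1.92.
Lentils: take in full, 4 ha for value 36 ; 21 left.
Take all of Oats (8 ha, value 30) ; 13 ha left.
Take all of Maize (13 ha, value 42) ; 0 ha left.
Total value = 108.

108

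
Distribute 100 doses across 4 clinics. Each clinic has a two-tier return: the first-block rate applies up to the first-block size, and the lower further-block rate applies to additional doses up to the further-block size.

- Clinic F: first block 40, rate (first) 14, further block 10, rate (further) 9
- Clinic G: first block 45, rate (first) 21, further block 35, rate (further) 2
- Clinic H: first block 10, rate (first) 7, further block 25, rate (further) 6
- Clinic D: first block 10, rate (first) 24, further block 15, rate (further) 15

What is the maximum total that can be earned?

Rank every tier by rate: Clinic D/T1 24 > Clinic G/T1 21 > Clinic D/T2 15 > Clinic F/T1 14 > Clinic F/T2 9 > Clinic H/T1 7 > Clinic H/T2 6 > Clinic G/T2 2.
Fill Clinic D T1 block (10 at 24) — 90 left.
Clinic G T1 at 21: fill all 45 — 45 left.
Fill Clinic D T2 block (15 at 15) — 30 left.
Clinic F/T1: +30 of 40 at 14; pool empty.
Total = 24×10 + 21×45 + 15×15 + 14×30 = 1830.

1830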